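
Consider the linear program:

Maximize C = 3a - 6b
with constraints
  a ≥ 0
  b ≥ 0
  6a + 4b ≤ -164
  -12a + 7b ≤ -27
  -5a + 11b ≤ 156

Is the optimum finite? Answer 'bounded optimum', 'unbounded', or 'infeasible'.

infeasible

The boundaries a = 0 and 6a + 4b = -164 meet at (0, -41), but that point violates b ≥ 0. Every candidate vertex is excluded by some other constraint, so the feasible region is empty.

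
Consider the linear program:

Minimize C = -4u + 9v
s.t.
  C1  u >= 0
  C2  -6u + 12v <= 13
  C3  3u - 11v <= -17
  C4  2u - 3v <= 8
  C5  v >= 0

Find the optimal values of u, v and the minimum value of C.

u = 139/13, v = 58/13, minimum C = -34/13

Corner points and C = -4u + 9v:
  (61/30, 21/10) → C = 323/30
  (45/2, 37/3) → C = 21
  (139/13, 58/13) → C = -34/13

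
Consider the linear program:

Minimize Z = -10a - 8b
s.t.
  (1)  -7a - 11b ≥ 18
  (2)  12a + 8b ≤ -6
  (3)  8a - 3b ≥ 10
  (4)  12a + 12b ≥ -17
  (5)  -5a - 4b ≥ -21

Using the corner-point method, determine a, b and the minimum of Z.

a = 39/38, b = -87/38, minimum Z = 153/19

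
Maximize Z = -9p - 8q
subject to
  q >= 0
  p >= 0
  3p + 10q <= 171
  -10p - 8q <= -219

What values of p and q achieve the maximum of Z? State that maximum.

p = 219/10, q = 0, maximum Z = -1971/10

Vertices and Z = -9p - 8q:
  (57, 0) → Z = -513
  (219/10, 0) → Z = -1971/10
  (411/38, 1053/76) → Z = -7911/38

The optimum lies where q = 0 and -10p - 8q = -219.
Solving simultaneously gives p = 219/10, q = 0.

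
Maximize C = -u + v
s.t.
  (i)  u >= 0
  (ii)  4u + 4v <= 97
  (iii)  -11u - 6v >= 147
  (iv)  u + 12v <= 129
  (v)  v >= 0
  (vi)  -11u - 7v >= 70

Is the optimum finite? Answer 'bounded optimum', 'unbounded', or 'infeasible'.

The boundaries u = 0 and -11u - 6v = 147 meet at (0, -49/2), but that point violates v ≥ 0. Every candidate vertex is excluded by some other constraint, so the feasible region is empty.

infeasible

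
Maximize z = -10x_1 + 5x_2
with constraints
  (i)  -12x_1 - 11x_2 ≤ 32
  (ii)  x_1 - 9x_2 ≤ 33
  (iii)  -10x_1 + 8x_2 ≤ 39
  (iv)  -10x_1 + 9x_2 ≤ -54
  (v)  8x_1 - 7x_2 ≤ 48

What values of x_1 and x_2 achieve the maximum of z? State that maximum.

x_1 = 7/3, x_2 = -92/27, maximum z = -1090/27

Extreme points and z = -10x_1 + 5x_2:
  (7/3, -92/27) → z = -1090/27
  (201/65, -216/65) → z = -618/13
  (27, 24) → z = -150

At the optimal vertex, x_1 - 9x_2 = 33 and -10x_1 + 9x_2 = -54.
Solving simultaneously gives x_1 = 7/3, x_2 = -92/27.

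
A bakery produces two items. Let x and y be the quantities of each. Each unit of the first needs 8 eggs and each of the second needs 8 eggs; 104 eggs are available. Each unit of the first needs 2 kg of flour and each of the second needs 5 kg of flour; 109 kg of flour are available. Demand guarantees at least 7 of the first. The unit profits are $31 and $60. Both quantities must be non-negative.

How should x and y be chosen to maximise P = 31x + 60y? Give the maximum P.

x = 7, y = 6, maximum P = 577

Corner points and P = 31x + 60y:
  (13, 0) → P = 403
  (7, 0) → P = 217
  (7, 6) → P = 577

The optimum lies where 8x + 8y = 104 and x = 7.
Solving simultaneously gives x = 7, y = 6.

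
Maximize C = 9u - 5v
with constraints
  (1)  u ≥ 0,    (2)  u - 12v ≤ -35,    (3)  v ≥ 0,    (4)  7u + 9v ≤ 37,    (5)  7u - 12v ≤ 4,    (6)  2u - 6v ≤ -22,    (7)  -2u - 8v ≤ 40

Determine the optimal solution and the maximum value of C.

Corner points and C = 9u - 5v:
  (0, 37/9) → C = -185/9
  (0, 11/3) → C = -55/3
  (2/5, 19/5) → C = -77/5

u = 2/5, v = 19/5, maximum C = -77/5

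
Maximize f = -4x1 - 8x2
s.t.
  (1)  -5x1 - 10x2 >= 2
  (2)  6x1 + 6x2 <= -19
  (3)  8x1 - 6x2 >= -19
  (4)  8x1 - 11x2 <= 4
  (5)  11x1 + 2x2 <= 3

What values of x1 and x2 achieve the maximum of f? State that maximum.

x1 = -233/40, x2 = -23/5, maximum f = 601/10

Vertices and f = -4x1 - 8x2:
  (-19/7, -19/42) → f = 304/21
  (-185/114, -88/57) → f = 358/19
  (-233/40, -23/5) → f = 601/10

The binding constraints are 8x1 - 6x2 = -19 and 8x1 - 11x2 = 4.
Solving simultaneously gives x1 = -233/40, x2 = -23/5.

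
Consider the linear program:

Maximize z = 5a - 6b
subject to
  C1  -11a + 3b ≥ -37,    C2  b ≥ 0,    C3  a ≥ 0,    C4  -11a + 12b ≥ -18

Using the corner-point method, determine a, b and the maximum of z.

Corner points and z = 5a - 6b:
  (130/33, 19/9) → z = 232/33
  (0, 0) → z = 0
  (18/11, 0) → z = 90/11
The feasible region is unbounded (it extends along (0, 1), (3, 11)), but z strictly decreases along every unbounded feasible direction, so there is no improving ray and the maximum is attained at a vertex.

a = 18/11, b = 0, maximum z = 90/11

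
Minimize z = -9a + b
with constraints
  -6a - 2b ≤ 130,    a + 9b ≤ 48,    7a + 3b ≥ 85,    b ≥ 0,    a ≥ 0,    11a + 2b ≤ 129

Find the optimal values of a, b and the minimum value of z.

Corner points and z = -9a + b:
  (207/20, 251/60) → z = -2669/30
  (1065/97, 399/97) → z = -9186/97
  (217/19, 32/19) → z = -1921/19

a = 217/19, b = 32/19, minimum z = -1921/19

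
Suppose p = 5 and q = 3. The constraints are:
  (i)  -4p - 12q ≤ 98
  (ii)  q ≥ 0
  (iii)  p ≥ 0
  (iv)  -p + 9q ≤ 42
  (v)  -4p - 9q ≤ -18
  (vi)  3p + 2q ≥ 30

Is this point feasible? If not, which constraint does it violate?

not feasible — violates (vi)

Constraint (vi): 3p + 2q = 21, which is not ≥ 30. All other constraints are satisfied.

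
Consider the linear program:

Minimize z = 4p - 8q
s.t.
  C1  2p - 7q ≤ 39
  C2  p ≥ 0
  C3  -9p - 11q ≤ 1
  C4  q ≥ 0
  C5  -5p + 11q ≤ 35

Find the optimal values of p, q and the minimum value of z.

p = 0, q = 35/11, minimum z = -280/11

The feasible region is unbounded (it extends along (7, 2), (11, 5)), but z strictly increases along every unbounded feasible direction, so there is no improving ray and the minimum is attained at a vertex.

At the optimal vertex, p = 0 and -5p + 11q = 35.
Solving simultaneously gives p = 0, q = 35/11.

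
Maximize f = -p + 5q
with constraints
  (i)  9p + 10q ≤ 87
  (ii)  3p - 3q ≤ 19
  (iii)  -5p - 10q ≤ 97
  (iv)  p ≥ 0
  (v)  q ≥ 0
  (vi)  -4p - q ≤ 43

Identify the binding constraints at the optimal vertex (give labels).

(i) and (iv)

Feasible corners and f = -p + 5q:
  (451/57, 30/19) → f = -1/57
  (0, 87/10) → f = 87/2
  (19/3, 0) → f = -19/3
  (0, 0) → f = 0

The maximum is at (0, 87/10). Substituting into each constraint, equality holds for (i) and (iv); the remaining constraints have slack.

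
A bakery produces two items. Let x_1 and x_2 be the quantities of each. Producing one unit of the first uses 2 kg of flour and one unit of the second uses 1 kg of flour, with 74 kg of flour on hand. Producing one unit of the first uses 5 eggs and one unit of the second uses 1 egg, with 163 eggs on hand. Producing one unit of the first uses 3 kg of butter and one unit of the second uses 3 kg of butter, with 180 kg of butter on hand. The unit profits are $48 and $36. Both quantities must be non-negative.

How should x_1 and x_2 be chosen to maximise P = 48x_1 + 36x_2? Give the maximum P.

Vertices and P = 48x_1 + 36x_2:
  (0, 0) → P = 0
  (0, 60) → P = 2160
  (163/5, 0) → P = 7824/5
  (89/3, 44/3) → P = 1952
  (14, 46) → P = 2328

At the optimal vertex, 2x_1 + x_2 = 74 and 3x_1 + 3x_2 = 180.
Solving simultaneously gives x_1 = 14, x_2 = 46.

x_1 = 14, x_2 = 46, maximum P = 2328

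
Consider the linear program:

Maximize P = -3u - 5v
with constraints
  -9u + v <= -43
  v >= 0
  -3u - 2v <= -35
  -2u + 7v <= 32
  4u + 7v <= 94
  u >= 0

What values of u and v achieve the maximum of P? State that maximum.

u = 35/3, v = 0, maximum P = -35

Vertices and P = -3u - 5v:
  (35/3, 0) → P = -35
  (47/2, 0) → P = -141/2
  (181/25, 166/25) → P = -1373/25
  (31/3, 158/21) → P = -1441/21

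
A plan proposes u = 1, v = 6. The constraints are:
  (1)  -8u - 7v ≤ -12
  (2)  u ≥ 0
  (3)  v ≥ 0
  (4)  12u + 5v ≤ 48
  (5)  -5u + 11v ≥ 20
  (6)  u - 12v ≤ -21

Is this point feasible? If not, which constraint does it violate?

(1): -50 ≤ -12 ✓
(2): 1 ≥ 0 ✓
(3): 6 ≥ 0 ✓
(4): 42 ≤ 48 ✓
(5): 61 ≥ 20 ✓
(6): -71 ≤ -21 ✓

feasible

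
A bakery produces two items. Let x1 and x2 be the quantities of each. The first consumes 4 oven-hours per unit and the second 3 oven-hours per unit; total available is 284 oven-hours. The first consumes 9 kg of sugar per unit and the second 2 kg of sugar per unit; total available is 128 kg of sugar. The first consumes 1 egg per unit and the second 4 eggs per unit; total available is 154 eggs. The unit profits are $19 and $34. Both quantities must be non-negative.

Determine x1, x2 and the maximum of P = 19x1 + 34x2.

x1 = 6, x2 = 37, maximum P = 1372

Extreme points and P = 19x1 + 34x2:
  (0, 0) → P = 0
  (0, 77/2) → P = 1309
  (128/9, 0) → P = 2432/9
  (6, 37) → P = 1372

At the optimal vertex, 9x1 + 2x2 = 128 and x1 + 4x2 = 154.
Solving simultaneously gives x1 = 6, x2 = 37.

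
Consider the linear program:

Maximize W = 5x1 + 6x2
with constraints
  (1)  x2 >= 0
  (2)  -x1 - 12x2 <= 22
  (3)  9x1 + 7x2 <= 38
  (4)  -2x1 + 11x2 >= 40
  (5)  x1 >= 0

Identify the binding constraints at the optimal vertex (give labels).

(3) and (5)

Corner points and W = 5x1 + 6x2:
  (138/113, 436/113) → W = 3306/113
  (0, 38/7) → W = 228/7
  (0, 40/11) → W = 240/11

The maximum is at (0, 38/7). Substituting into each constraint, equality holds for (3) and (5); the remaining constraints have slack.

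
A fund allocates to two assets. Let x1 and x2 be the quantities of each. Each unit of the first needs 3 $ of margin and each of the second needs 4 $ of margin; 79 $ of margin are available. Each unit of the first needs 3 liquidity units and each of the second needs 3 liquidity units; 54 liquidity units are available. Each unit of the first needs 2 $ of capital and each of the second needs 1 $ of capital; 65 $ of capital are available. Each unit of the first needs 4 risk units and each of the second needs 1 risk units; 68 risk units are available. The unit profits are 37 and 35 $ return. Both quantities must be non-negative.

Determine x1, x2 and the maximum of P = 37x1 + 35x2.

Vertices and P = 37x1 + 35x2:
  (0, 0) → P = 0
  (0, 18) → P = 630
  (17, 0) → P = 629
  (50/3, 4/3) → P = 1990/3

The binding constraints are 3x1 + 3x2 = 54 and 4x1 + x2 = 68.
Solving simultaneously gives x1 = 50/3, x2 = 4/3.

x1 = 50/3, x2 = 4/3, maximum P = 1990/3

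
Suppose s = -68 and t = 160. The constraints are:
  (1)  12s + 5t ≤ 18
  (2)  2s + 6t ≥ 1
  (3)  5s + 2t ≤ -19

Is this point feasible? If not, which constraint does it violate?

(1): -16 ≤ 18 ✓
(2): 824 ≥ 1 ✓
(3): -20 ≤ -19 ✓

feasible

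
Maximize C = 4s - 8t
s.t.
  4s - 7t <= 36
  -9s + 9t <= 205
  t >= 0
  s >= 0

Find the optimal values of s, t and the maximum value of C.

Feasible corners and C = 4s - 8t:
  (9, 0) → C = 36
  (0, 205/9) → C = -1640/9
  (0, 0) → C = 0
The feasible region is unbounded (it extends along (7, 4), (1, 1)), but C strictly decreases along every unbounded feasible direction, so there is no improving ray and the maximum is attained at a vertex.

The optimum lies where 4s - 7t = 36 and t = 0.
Solving simultaneously gives s = 9, t = 0.

s = 9, t = 0, maximum C = 36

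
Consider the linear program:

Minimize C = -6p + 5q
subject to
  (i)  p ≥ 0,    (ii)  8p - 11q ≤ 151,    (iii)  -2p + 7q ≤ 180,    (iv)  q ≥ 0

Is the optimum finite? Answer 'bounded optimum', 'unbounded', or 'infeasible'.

Vertices and C = -6p + 5q:
  (0, 180/7) → C = 900/7
  (0, 0) → C = 0
  (3037/34, 871/17) → C = -4756/17
  (151/8, 0) → C = -453/4
The feasible region has finitely many vertices and no improving ray; the minimum is -4756/17 at (3037/34, 871/17).

bounded optimum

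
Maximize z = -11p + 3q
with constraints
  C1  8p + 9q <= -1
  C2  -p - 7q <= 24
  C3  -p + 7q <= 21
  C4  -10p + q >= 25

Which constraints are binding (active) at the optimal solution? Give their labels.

C2 and C3

Corner points and z = -11p + 3q:
  (-196/65, 167/65) → z = 2657/65
  (-113/49, 95/49) → z = 1528/49
  (-45/2, -3/14) → z = 1728/7
  (-199/71, -215/71) → z = 1544/71

The maximum is at (-45/2, -3/14). Substituting into each constraint, equality holds for C2 and C3; the remaining constraints have slack.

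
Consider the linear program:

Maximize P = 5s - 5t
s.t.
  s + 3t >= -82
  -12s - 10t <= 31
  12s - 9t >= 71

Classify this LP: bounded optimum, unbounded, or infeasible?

unbounded

From the feasible point (727/26, -953/26), moving in the direction (3, -1) keeps every constraint satisfied while P increases without bound.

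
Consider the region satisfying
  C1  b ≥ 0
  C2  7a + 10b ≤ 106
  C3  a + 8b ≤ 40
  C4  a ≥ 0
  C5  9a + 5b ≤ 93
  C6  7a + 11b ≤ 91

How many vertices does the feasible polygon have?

Pairwise boundary intersections that survive every other constraint:
  (0, 0)
  (31/3, 0)
  (0, 5)
  (32/5, 21/5)
  (71/8, 21/8)

5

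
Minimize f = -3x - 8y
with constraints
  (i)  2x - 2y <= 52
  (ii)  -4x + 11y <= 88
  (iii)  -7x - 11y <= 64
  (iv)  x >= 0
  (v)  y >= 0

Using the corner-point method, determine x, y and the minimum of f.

Vertices and f = -3x - 8y:
  (374/7, 192/7) → f = -2658/7
  (26, 0) → f = -78
  (0, 8) → f = -64
  (0, 0) → f = 0

The binding constraints are 2x - 2y = 52 and -4x + 11y = 88.
Solving simultaneously gives x = 374/7, y = 192/7.

x = 374/7, y = 192/7, minimum f = -2658/7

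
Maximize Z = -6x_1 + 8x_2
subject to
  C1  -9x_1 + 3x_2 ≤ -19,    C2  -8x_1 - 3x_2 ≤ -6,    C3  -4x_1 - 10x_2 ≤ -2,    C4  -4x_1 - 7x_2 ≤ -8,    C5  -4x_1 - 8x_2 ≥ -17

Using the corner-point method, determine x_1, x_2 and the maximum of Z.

Corner points and Z = -6x_1 + 8x_2:
  (157/75, -4/75) → Z = -974/75
  (29/12, 11/12) → Z = -43/6
  (11/2, -2) → Z = -49
  (77/4, -15/2) → Z = -351/2

The binding constraints are -9x_1 + 3x_2 = -19 and -4x_1 - 8x_2 = -17.
Solving simultaneously gives x_1 = 29/12, x_2 = 11/12.

x_1 = 29/12, x_2 = 11/12, maximum Z = -43/6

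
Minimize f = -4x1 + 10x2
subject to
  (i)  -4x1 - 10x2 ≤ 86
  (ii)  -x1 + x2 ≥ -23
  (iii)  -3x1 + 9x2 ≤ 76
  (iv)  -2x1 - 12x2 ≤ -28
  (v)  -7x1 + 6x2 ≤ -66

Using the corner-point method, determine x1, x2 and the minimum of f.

x1 = 152/7, x2 = -9/7, minimum f = -698/7

Vertices and f = -4x1 + 10x2:
  (283/6, 145/6) → f = 53
  (152/7, -9/7) → f = -698/7
  (70/3, 146/9) → f = 620/9
  (10, 2/3) → f = -100/3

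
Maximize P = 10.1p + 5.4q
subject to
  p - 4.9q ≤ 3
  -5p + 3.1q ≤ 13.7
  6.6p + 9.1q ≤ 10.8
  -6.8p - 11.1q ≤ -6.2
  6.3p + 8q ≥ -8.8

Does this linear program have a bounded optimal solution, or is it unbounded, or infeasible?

bounded optimum

Vertices and P = 10.1p + 5.4q:
  (573/296, -225/1036) → P = 380811/20720
  (3184/2221, -710/2221) → P = 141622/11105
  (-9119/6596, 7221/3298) → P = -8303/3880
  (-13285/7658, 6208/3829) → P = -95903/10940
The feasible region has finitely many vertices and no improving ray; the maximum is 380811/20720 at (573/296, -225/1036).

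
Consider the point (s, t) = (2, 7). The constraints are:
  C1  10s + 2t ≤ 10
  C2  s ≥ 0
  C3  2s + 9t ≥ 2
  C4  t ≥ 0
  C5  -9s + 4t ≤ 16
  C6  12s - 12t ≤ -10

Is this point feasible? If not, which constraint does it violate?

not feasible — violates C1

Constraint C1: 10s + 2t = 34, which is not ≤ 10. All other constraints are satisfied.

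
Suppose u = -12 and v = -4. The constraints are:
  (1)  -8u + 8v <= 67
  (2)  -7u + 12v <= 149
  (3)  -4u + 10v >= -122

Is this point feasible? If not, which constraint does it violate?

feasible

(1): 64 ≤ 67 ✓
(2): 36 ≤ 149 ✓
(3): 8 ≥ -122 ✓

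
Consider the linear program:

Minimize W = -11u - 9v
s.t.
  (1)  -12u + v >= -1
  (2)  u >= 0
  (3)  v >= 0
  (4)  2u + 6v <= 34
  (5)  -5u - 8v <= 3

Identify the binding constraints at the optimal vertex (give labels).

(1) and (4)

Extreme points and W = -11u - 9v:
  (1/12, 0) → W = -11/12
  (20/37, 203/37) → W = -2047/37
  (0, 0) → W = 0
  (0, 17/3) → W = -51

The minimum is at (20/37, 203/37). Substituting into each constraint, equality holds for (1) and (4); the remaining constraints have slack.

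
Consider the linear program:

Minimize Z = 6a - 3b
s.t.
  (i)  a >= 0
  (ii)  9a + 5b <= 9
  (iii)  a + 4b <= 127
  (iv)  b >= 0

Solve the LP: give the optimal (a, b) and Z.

a = 0, b = 9/5, minimum Z = -27/5

Corner points and Z = 6a - 3b:
  (0, 9/5) → Z = -27/5
  (0, 0) → Z = 0
  (1, 0) → Z = 6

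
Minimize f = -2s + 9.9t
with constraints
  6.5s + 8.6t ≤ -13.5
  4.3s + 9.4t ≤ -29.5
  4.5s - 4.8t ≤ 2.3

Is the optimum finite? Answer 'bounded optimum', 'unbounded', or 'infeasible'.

unbounded

From the feasible point (-5999/3147, -7132/3147), moving in the direction (-4.8, -4.5) keeps every constraint satisfied while f decreases without bound.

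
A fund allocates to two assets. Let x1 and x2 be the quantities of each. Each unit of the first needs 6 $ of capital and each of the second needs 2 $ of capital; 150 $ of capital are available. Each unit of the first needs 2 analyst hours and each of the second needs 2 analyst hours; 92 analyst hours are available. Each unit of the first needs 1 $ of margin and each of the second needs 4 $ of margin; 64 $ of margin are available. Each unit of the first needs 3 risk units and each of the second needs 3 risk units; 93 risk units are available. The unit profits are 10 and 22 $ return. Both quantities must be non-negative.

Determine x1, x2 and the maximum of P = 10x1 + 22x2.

Vertices and P = 10x1 + 22x2:
  (0, 0) → P = 0
  (0, 16) → P = 352
  (25, 0) → P = 250
  (22, 9) → P = 418
  (20, 11) → P = 442

The optimum lies where x1 + 4x2 = 64 and 3x1 + 3x2 = 93.
Solving simultaneously gives x1 = 20, x2 = 11.

x1 = 20, x2 = 11, maximum P = 442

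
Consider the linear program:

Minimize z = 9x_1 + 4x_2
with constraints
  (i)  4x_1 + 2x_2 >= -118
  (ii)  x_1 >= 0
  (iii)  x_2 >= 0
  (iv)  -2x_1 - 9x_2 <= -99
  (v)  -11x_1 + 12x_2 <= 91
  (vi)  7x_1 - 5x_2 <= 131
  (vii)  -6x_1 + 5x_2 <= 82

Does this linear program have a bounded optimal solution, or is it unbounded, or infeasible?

bounded optimum

Corner points and z = 9x_1 + 4x_2:
  (3, 31/3) → z = 205/3
  (1674/73, 431/73) → z = 230
  (2027/29, 2078/29) → z = 26555/29
The feasible region has finitely many vertices and no improving ray; the minimum is 205/3 at (3, 31/3).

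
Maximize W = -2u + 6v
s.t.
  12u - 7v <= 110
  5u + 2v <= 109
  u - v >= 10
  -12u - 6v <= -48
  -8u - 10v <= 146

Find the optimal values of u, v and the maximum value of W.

Extreme points and W = -2u + 6v:
  (8, -2) → W = -28
  (83/13, -62/13) → W = -538/13
  (6, -4) → W = -36

The binding constraints are 12u - 7v = 110 and u - v = 10.
Solving simultaneously gives u = 8, v = -2.

u = 8, v = -2, maximum W = -28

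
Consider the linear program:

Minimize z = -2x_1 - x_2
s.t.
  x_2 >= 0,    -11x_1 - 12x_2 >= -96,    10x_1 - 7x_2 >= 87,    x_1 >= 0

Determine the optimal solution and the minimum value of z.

Feasible corners and z = -2x_1 - x_2:
  (96/11, 0) → z = -192/11
  (87/10, 0) → z = -87/5
  (1716/197, 3/197) → z = -3435/197

The binding constraints are x_2 = 0 and -11x_1 - 12x_2 = -96.
Solving simultaneously gives x_1 = 96/11, x_2 = 0.

x_1 = 96/11, x_2 = 0, minimum z = -192/11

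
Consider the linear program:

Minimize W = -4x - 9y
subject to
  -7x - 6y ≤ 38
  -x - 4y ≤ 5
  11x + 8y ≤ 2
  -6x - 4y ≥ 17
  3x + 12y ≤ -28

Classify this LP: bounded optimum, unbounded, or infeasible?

infeasible

Constraints -x - 4y ≤ 5 and 3x + 12y ≤ -28 have parallel boundaries but demand opposite sides — no point can satisfy both, so the region is empty.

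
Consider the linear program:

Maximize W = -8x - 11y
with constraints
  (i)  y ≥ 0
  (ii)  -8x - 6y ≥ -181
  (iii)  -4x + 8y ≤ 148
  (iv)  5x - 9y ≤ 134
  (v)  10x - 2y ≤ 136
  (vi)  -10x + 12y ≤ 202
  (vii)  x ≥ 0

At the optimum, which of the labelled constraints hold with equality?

(i) and (vii)

Feasible corners and W = -8x - 11y:
  (68/5, 0) → W = -544/5
  (0, 0) → W = 0
  (70/11, 477/22) → W = -6367/22
  (31/2, 19/2) → W = -457/2
  (5, 21) → W = -271
  (0, 101/6) → W = -1111/6

The maximum is at (0, 0). Substituting into each constraint, equality holds for (i) and (vii); the remaining constraints have slack.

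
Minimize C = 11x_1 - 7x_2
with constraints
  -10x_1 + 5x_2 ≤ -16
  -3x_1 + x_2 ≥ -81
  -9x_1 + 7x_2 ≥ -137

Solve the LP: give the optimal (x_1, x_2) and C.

x_1 = 389/5, x_2 = 762/5, minimum C = -211

Vertices and C = 11x_1 - 7x_2:
  (389/5, 762/5) → C = -211
  (-573/25, -1226/25) → C = 2279/25
  (215/6, 53/2) → C = 626/3

The optimum lies where -10x_1 + 5x_2 = -16 and -3x_1 + x_2 = -81.
Solving simultaneously gives x_1 = 389/5, x_2 = 762/5.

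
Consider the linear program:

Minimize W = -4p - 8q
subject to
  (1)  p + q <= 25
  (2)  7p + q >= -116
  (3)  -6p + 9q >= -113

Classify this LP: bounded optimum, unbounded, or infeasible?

Vertices and W = -4p - 8q:
  (-47/2, 97/2) → W = -294
  (338/15, 37/15) → W = -1648/15
  (-931/69, -1487/69) → W = 15620/69
The feasible region has finitely many vertices and no improving ray; the minimum is -294 at (-47/2, 97/2).

bounded optimum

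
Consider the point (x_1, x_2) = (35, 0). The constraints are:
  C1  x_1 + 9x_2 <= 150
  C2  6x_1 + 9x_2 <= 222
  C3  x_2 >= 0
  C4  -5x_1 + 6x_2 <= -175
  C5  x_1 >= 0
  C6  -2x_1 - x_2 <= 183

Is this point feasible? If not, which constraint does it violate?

C1: 35 ≤ 150 ✓
C2: 210 ≤ 222 ✓
C3: 0 ≥ 0 ✓
C4: -175 ≤ -175 ✓
C5: 35 ≥ 0 ✓
C6: -70 ≤ 183 ✓

feasible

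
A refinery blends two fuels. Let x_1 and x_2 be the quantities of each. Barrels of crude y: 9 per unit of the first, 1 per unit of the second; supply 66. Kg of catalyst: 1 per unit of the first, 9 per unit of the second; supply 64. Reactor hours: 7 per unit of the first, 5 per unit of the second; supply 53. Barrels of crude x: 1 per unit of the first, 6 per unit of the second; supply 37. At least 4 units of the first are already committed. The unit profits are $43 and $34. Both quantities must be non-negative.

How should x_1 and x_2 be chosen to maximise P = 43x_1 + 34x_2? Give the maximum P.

Feasible corners and P = 43x_1 + 34x_2:
  (22/3, 0) → P = 946/3
  (4, 0) → P = 172
  (277/38, 15/38) → P = 12421/38
  (4, 5) → P = 342

The binding constraints are 7x_1 + 5x_2 = 53 and x_1 = 4.
Solving simultaneously gives x_1 = 4, x_2 = 5.

x_1 = 4, x_2 = 5, maximum P = 342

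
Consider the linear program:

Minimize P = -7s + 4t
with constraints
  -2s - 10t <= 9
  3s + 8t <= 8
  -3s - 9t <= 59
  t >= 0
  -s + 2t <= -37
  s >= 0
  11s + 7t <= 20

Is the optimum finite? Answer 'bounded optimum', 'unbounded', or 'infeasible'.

infeasible

The boundaries 3s + 8t = 8 and s = 0 meet at (0, 1), but that point violates -s + 2t ≤ -37. Every candidate vertex is excluded by some other constraint, so the feasible region is empty.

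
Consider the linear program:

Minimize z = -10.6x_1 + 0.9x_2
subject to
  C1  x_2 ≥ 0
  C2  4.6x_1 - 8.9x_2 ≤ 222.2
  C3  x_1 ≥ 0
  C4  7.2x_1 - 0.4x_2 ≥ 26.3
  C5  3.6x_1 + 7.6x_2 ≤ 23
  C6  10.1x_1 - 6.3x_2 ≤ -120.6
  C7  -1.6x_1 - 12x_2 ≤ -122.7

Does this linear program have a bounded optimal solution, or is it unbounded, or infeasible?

The boundaries 7.2x_1 - 0.4x_2 = 26.3 and 10.1x_1 - 6.3x_2 = -120.6 meet at (21393/4132, 113395/4132), but that point violates 3.6x_1 + 7.6x_2 ≤ 23. Every candidate vertex is excluded by some other constraint, so the feasible region is empty.

infeasible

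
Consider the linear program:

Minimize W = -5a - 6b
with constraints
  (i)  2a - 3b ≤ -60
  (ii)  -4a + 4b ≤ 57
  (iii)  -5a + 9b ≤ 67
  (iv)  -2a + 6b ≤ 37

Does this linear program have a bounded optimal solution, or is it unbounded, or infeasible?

The boundaries 2a - 3b = -60 and -5a + 9b = 67 meet at (-113, -166/3), but that point violates -4a + 4b ≤ 57. Every candidate vertex is excluded by some other constraint, so the feasible region is empty.

infeasible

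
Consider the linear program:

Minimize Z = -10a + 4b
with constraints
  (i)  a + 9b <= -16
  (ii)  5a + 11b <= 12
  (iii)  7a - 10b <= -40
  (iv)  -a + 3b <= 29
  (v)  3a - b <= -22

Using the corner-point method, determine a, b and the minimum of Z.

a = -180/23, b = -34/23, minimum Z = 1664/23

Feasible corners and Z = -10a + 4b:
  (-103/4, 13/12) → Z = 1571/6
  (-107/14, -13/14) → Z = 509/7
  (-180/23, -34/23) → Z = 1664/23
The feasible region is unbounded (it extends along (-3, -1), (-10, -7)), but Z strictly increases along every unbounded feasible direction, so there is no improving ray and the minimum is attained at a vertex.

The optimum lies where 7a - 10b = -40 and 3a - b = -22.
Solving simultaneously gives a = -180/23, b = -34/23.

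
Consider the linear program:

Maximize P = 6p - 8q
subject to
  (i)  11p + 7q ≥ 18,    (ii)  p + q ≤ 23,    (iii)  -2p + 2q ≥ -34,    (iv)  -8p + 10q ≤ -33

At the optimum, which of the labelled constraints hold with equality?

(i) and (iii)

Feasible corners and P = 6p - 8q:
  (137/18, -169/18) → P = 1087/9
  (411/166, -219/166) → P = 2109/83
  (20, 3) → P = 96
  (263/18, 151/18) → P = 185/9

The maximum is at (137/18, -169/18). Substituting into each constraint, equality holds for (i) and (iii); the remaining constraints have slack.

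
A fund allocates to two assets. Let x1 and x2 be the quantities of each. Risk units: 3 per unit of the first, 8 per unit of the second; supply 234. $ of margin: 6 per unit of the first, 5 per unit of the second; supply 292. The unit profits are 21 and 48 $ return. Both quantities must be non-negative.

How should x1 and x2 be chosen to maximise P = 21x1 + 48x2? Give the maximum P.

The optimum lies where 3x1 + 8x2 = 234 and 6x1 + 5x2 = 292.
Solving simultaneously gives x1 = 106/3, x2 = 16.

x1 = 106/3, x2 = 16, maximum P = 1510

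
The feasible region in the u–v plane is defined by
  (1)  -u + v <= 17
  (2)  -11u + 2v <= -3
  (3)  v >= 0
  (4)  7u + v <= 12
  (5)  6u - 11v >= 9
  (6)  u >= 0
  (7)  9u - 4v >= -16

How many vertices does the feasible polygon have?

3

Of the 21 pairwise boundary intersections, those satisfying every inequality are:
  (12/7, 0)
  (3/2, 0)
  (141/83, 9/83)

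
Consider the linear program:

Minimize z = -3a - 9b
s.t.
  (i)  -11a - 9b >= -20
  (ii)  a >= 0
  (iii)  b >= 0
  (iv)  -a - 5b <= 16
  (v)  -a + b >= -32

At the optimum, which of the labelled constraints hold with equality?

(i) and (ii)

Vertices and z = -3a - 9b:
  (0, 20/9) → z = -20
  (20/11, 0) → z = -60/11
  (0, 0) → z = 0

The minimum is at (0, 20/9). Substituting into each constraint, equality holds for (i) and (ii); the remaining constraints have slack.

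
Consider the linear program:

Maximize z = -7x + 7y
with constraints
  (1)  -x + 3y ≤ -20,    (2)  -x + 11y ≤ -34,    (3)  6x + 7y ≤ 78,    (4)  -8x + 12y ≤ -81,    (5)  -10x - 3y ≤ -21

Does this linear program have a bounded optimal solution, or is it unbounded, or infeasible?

bounded optimum

Feasible corners and z = -7x + 7y:
  (59/4, -7/4) → z = -231/2
  (41/11, -179/33) → z = -2114/33
  (1096/73, -126/73) → z = -8554/73
The feasible region has finitely many vertices and no improving ray; the maximum is -2114/33 at (41/11, -179/33).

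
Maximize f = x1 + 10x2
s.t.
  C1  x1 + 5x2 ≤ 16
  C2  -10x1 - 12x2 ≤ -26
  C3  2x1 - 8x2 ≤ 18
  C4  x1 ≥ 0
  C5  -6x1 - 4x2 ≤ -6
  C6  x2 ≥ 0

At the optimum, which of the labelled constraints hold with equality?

Feasible corners and f = x1 + 10x2:
  (109/9, 7/9) → f = 179/9
  (0, 16/5) → f = 32
  (0, 13/6) → f = 65/3
  (13/5, 0) → f = 13/5
  (9, 0) → f = 9

The maximum is at (0, 16/5). Substituting into each constraint, equality holds for C1 and C4; the remaining constraints have slack.

C1 and C4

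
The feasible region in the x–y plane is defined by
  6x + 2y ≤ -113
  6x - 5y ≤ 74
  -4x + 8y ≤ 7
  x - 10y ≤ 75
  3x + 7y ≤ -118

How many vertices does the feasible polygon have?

3

The feasible vertices (each the meet of two boundaries and inside every other half-plane) are:
  (-335/16, -307/32)
  (-993/52, -451/52)
  (-655/37, -343/37)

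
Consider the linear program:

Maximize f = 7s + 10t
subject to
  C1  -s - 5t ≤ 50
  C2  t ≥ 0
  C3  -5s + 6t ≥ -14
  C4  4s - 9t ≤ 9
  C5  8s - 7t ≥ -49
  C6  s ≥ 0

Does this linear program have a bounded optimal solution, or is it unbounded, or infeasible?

From the feasible point (9/4, 0), moving in the direction (6, 5) keeps every constraint satisfied while f increases without bound.

unbounded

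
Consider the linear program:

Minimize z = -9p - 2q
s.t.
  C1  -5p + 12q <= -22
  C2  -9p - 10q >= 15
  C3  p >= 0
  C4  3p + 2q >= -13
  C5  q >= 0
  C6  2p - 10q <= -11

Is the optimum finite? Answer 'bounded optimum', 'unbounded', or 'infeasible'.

infeasible

The boundaries -5p + 12q = -22 and 2p - 10q = -11 meet at (176/13, 99/26), but that point violates -9p - 10q ≥ 15. Every candidate vertex is excluded by some other constraint, so the feasible region is empty.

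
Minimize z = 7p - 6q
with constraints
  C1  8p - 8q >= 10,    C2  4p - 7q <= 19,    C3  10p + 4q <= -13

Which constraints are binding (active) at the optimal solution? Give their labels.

C1 and C2

Feasible corners and z = 7p - 6q:
  (-41/12, -14/3) → z = 49/12
  (-4/7, -51/28) → z = 97/14
  (-15/86, -121/43) → z = 1347/86

The minimum is at (-41/12, -14/3). Substituting into each constraint, equality holds for C1 and C2; the remaining constraints have slack.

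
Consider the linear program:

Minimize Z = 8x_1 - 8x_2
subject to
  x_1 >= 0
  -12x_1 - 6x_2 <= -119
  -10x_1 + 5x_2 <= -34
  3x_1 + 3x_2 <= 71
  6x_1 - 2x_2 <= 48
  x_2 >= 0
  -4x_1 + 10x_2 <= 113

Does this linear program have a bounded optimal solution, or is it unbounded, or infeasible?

Feasible corners and Z = 8x_1 - 8x_2:
  (799/120, 391/60) → Z = 17/15
  (263/30, 23/10) → Z = 776/15
  (457/45, 608/45) → Z = -1208/45
  (143/12, 47/4) → Z = 4/3
The feasible region has finitely many vertices and no improving ray; the minimum is -1208/45 at (457/45, 608/45).

bounded optimum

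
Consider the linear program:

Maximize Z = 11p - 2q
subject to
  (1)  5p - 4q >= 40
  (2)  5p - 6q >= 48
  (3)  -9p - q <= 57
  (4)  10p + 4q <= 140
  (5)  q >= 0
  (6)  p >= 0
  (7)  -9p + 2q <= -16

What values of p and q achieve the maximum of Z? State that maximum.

p = 14, q = 0, maximum Z = 154

Extreme points and Z = 11p - 2q:
  (129/10, 11/4) → Z = 682/5
  (48/5, 0) → Z = 528/5
  (14, 0) → Z = 154

At the optimal vertex, 10p + 4q = 140 and q = 0.
Solving simultaneously gives p = 14, q = 0.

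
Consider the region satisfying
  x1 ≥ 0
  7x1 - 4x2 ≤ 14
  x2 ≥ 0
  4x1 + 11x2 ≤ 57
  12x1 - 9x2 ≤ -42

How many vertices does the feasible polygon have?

3

Pairwise boundary intersections that survive every other constraint:
  (0, 57/11)
  (0, 14/3)
  (17/56, 71/14)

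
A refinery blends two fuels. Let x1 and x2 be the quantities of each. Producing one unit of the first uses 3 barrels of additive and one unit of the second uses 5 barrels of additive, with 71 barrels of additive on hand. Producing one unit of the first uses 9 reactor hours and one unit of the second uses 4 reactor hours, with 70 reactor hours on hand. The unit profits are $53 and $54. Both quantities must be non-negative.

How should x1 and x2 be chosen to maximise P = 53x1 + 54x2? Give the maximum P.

x1 = 2, x2 = 13, maximum P = 808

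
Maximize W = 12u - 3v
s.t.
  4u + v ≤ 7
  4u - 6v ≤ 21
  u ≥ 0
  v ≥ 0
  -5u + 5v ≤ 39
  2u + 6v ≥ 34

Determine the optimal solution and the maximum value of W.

u = 4/11, v = 61/11, maximum W = -135/11

At the optimal vertex, 4u + v = 7 and 2u + 6v = 34.
Solving simultaneously gives u = 4/11, v = 61/11.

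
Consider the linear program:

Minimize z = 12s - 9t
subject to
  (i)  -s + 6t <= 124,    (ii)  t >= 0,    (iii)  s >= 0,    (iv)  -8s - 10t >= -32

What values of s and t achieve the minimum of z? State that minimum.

s = 0, t = 16/5, minimum z = -144/5

Feasible corners and z = 12s - 9t:
  (0, 0) → z = 0
  (4, 0) → z = 48
  (0, 16/5) → z = -144/5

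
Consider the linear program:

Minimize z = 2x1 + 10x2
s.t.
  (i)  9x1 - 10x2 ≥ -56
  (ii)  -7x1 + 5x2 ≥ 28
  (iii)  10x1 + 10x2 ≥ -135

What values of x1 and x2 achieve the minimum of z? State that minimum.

x1 = -191/24, x2 = -133/24, minimum z = -214/3

Vertices and z = 2x1 + 10x2:
  (0, 28/5) → z = 56
  (-191/19, -131/38) → z = -1037/19
  (-191/24, -133/24) → z = -214/3

The binding constraints are -7x1 + 5x2 = 28 and 10x1 + 10x2 = -135.
Solving simultaneously gives x1 = -191/24, x2 = -133/24.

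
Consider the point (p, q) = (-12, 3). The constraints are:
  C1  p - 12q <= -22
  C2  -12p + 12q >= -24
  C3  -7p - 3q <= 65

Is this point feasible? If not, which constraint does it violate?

not feasible — violates C3

Constraint C3: -7p - 3q = 75, which is not ≤ 65. All other constraints are satisfied.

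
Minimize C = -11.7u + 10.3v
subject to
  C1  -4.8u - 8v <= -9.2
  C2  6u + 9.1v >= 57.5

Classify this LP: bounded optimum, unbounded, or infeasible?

unbounded

From the feasible point (9407/108, -460/9), moving in the direction (8, -4.8) keeps every constraint satisfied while C decreases without bound.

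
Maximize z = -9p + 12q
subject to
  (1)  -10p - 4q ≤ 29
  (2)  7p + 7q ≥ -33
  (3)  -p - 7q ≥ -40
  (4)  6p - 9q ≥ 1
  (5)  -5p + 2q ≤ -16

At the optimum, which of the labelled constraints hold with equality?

Extreme points and z = -9p + 12q:
  (46/49, -277/49) → z = -534/7
  (367/51, 239/51) → z = -145/17
  (142/33, 91/33) → z = -62/11
The feasible region is unbounded (it extends along (7, -1), (1, -1)), but z strictly decreases along every unbounded feasible direction, so there is no improving ray and the maximum is attained at a vertex.

The maximum is at (142/33, 91/33). Substituting into each constraint, equality holds for (4) and (5); the remaining constraints have slack.

(4) and (5)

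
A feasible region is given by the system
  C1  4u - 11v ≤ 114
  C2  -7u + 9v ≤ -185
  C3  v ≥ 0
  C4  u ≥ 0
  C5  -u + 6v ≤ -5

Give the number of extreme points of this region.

Intersecting each pair of boundary lines and keeping only the points that satisfy every inequality leaves:
  (57/2, 0)
  (629/13, 94/13)
  (185/7, 0)
  (355/11, 50/11)

4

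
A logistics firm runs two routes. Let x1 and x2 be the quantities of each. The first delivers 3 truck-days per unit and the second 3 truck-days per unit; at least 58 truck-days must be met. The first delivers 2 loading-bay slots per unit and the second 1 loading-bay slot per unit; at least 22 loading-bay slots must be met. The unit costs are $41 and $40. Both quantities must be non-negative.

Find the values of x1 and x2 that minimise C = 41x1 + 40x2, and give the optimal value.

Feasible corners and C = 41x1 + 40x2:
  (0, 22) → C = 880
  (58/3, 0) → C = 2378/3
  (8/3, 50/3) → C = 776
The feasible region is unbounded (it extends along (0, 1), (1, 0)), but C strictly increases along every unbounded feasible direction, so there is no improving ray and the minimum is attained at a vertex.

The binding constraints are 3x1 + 3x2 = 58 and 2x1 + x2 = 22.
Solving simultaneously gives x1 = 8/3, x2 = 50/3.

x1 = 8/3, x2 = 50/3, minimum C = 776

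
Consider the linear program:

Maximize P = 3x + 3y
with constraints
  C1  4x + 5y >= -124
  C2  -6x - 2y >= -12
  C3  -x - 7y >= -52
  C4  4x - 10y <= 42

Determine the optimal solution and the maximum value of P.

x = -1/2, y = 15/2, maximum P = 21

Vertices and P = 3x + 3y:
  (-1128/23, 332/23) → P = -2388/23
  (-103/6, -166/15) → P = -847/10
  (-1/2, 15/2) → P = 21
  (3, -3) → P = 0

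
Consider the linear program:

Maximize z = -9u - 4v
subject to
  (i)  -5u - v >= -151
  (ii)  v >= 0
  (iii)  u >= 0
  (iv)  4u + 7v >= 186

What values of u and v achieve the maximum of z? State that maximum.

u = 0, v = 186/7, maximum z = -744/7

Extreme points and z = -9u - 4v:
  (0, 151) → z = -604
  (871/31, 326/31) → z = -9143/31
  (0, 186/7) → z = -744/7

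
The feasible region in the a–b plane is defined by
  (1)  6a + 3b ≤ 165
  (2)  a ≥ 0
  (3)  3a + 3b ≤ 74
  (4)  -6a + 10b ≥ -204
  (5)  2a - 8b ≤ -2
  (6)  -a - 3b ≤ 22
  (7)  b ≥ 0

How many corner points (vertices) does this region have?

3

Intersecting each pair of boundary lines and keeping only the points that satisfy every inequality leaves:
  (0, 74/3)
  (0, 1/4)
  (293/15, 77/15)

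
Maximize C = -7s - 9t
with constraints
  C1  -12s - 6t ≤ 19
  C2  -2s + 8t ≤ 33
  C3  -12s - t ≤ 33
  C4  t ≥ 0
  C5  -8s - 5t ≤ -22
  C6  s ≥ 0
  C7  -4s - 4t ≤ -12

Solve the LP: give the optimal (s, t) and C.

Feasible corners and C = -7s - 9t:
  (11/74, 154/37) → C = -77/2
  (3, 0) → C = -21
  (7/3, 2/3) → C = -67/3
The feasible region is unbounded (it extends along (1, 0), (4, 1)), but C strictly decreases along every unbounded feasible direction, so there is no improving ray and the maximum is attained at a vertex.

At the optimal vertex, t = 0 and -4s - 4t = -12.
Solving simultaneously gives s = 3, t = 0.

s = 3, t = 0, maximum C = -21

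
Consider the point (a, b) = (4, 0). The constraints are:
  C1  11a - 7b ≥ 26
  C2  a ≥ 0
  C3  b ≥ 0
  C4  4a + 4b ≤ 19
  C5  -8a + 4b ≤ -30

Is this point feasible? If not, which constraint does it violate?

C1: 44 ≥ 26 ✓
C2: 4 ≥ 0 ✓
C3: 0 ≥ 0 ✓
C4: 16 ≤ 19 ✓
C5: -32 ≤ -30 ✓

feasible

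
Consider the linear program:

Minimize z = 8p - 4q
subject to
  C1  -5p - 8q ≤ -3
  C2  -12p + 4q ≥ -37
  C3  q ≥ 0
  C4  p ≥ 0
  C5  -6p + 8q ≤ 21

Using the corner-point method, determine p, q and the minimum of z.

p = 0, q = 21/8, minimum z = -21/2

Extreme points and z = 8p - 4q:
  (3/5, 0) → z = 24/5
  (0, 3/8) → z = -3/2
  (37/12, 0) → z = 74/3
  (95/18, 79/12) → z = 143/9
  (0, 21/8) → z = -21/2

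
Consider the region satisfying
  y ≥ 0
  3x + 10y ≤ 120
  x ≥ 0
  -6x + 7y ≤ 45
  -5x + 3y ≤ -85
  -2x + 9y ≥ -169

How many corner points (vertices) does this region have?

Of the 15 pairwise boundary intersections, those satisfying every inequality are:
  (40, 0)
  (17, 0)
  (1210/59, 345/59)

3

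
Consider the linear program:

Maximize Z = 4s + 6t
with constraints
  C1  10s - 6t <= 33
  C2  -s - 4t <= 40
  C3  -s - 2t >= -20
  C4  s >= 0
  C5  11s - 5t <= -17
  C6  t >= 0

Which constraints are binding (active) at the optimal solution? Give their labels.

Feasible corners and Z = 4s + 6t:
  (0, 10) → Z = 60
  (22/9, 79/9) → Z = 562/9
  (0, 17/5) → Z = 102/5

The maximum is at (22/9, 79/9). Substituting into each constraint, equality holds for C3 and C5; the remaining constraints have slack.

C3 and C5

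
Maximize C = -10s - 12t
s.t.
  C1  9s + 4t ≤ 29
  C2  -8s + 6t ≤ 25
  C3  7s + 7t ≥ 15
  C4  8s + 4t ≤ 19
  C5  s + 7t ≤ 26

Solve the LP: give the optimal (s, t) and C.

Corner points and C = -10s - 12t:
  (-85/98, 295/98) → C = -1345/49
  (-19/62, 233/62) → C = -1303/31
  (73/28, -13/28) → C = -41/2
  (29/52, 189/52) → C = -1279/26

s = 73/28, t = -13/28, maximum C = -41/2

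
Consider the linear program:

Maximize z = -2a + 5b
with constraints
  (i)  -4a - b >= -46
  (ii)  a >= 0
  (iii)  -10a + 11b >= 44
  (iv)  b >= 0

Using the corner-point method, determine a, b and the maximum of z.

Corner points and z = -2a + 5b:
  (0, 46) → z = 230
  (77/9, 106/9) → z = 376/9
  (0, 4) → z = 20

At the optimal vertex, -4a - b = -46 and a = 0.
Solving simultaneously gives a = 0, b = 46.

a = 0, b = 46, maximum z = 230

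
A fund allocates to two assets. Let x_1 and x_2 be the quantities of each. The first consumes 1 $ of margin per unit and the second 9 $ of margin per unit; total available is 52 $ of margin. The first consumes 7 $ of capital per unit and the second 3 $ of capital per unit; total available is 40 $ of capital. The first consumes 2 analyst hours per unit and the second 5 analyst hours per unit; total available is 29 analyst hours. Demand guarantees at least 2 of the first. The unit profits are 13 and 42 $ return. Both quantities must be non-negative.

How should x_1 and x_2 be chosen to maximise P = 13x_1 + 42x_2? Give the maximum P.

x_1 = 2, x_2 = 5, maximum P = 236

Corner points and P = 13x_1 + 42x_2:
  (40/7, 0) → P = 520/7
  (2, 0) → P = 26
  (113/29, 123/29) → P = 6635/29
  (2, 5) → P = 236

At the optimal vertex, 2x_1 + 5x_2 = 29 and x_1 = 2.
Solving simultaneously gives x_1 = 2, x_2 = 5.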